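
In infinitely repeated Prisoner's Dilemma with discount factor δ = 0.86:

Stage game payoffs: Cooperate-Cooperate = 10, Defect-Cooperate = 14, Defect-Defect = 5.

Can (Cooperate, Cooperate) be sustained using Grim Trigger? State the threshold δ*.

δ* = 0.4444; since δ = 0.86 ≥ 0.4444, cooperation can be sustained

Work:
For Grim Trigger:
Cooperate forever: 10/(1-δ)
Defect then punished: 14 + 5·δ/(1-δ)
Need: 10/(1-δ) ≥ 14 + 5·δ/(1-δ)
Solving: δ ≥ (T-R)/(T-P) = (14-10)/(14-5) = 0.4444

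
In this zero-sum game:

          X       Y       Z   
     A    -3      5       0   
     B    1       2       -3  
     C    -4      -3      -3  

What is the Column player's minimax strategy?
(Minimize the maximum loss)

Column should play Z, value = 0

Work:
Column player minimizes Row's maximum payoff:
Column X: max payoff to Row = 1
Column Y: max payoff to Row = 5
Column Z: max payoff to Row = 0
Minimum is 0, achieved by column Z.
Minimax strategy: Z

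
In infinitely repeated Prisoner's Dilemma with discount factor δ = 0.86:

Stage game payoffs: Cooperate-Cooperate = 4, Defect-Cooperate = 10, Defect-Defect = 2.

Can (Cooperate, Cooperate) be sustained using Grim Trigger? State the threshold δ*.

δ* = 0.75; since δ = 0.86 ≥ 0.75, cooperation can be sustained

Work:
For Grim Trigger:
Cooperate forever: 4/(1-δ)
Defect then punished: 10 + 2·δ/(1-δ)
Need: 4/(1-δ) ≥ 10 + 2·δ/(1-δ)
Solving: δ ≥ (T-R)/(T-P) = (10-4)/(10-2) = 0.75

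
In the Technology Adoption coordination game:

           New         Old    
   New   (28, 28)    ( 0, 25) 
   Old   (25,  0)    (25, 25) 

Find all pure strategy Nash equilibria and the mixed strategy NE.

Pure NE: (New, New) and (Old, Old); Mixed NE: p = 0.8929, q = 0.8929

Work:
Check pure NE:
(New, New): (28, 28) - no unilateral deviation beneficial
(Old, Old): (25, 25) - no unilateral deviation beneficial
Mixed NE: P1 plays New with p = 0.8929, P2 plays New with q = 0.8929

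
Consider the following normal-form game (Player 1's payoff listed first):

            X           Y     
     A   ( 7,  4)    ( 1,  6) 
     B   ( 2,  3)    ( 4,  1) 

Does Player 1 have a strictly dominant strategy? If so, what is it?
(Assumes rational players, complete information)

No strictly dominant strategy exists for Player 1

Work:
A strategy strictly dominates another if it gives a strictly higher payoff against every opponent action. Compare each pair of P1's strategies column-by-column:
  A vs B: [7 vs 2, 1 vs 4] → A does not strictly dominate B (column Y: 1 ≤ 4)
  B vs A: [2 vs 7, 4 vs 1] → B does not strictly dominate A (column X: 2 ≤ 7)
No single strategy strictly dominates all others → no strictly dominant strategy.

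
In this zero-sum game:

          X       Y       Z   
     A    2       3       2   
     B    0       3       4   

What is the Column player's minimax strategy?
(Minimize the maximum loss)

Column should play X, value = 2

Work:
Column player minimizes Row's maximum payoff:
Column X: max payoff to Row = 2
Column Y: max payoff to Row = 3
Column Z: max payoff to Row = 4
Minimum is 2, achieved by column X.
Minimax strategy: X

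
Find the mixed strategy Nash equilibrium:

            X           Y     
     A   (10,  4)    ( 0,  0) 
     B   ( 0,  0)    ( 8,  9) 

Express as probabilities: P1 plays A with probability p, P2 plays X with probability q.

p = 0.6923, q = 0.4444

Work:
Find probabilities that make opponent indifferent:
P2 chooses q to make P1 indifferent between A and B
P1 chooses p to make P2 indifferent between X and Y
Mixed NE: P1 plays (A: 0.6923, B: 0.3077), P2 plays (X: 0.4444, Y: 0.5556)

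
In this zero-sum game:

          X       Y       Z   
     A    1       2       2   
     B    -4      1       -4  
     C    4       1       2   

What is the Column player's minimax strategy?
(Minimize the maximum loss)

Column should play Y or Z (all achieve the minimum), value = 2

Work:
Column player minimizes Row's maximum payoff:
Column X: max payoff to Row = 4
Column Y: max payoff to Row = 2
Column Z: max payoff to Row = 2
Minimum is 2, achieved by columns Y, Z (tied).
Each of Y or Z is a minimax strategy.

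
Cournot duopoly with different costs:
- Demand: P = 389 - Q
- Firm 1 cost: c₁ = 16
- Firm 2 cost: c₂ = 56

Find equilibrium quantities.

q₁* = 137.67, q₂* = 97.67

Work:
Reaction: q₁ = (389 - 16 - q₂)/2
Reaction: q₂ = (389 - 56 - q₁)/2
Solve simultaneously:
q₁* = (389 - 2×16 + 56)/3 = 137.67
q₂* = (389 - 2×56 + 16)/3 = 97.67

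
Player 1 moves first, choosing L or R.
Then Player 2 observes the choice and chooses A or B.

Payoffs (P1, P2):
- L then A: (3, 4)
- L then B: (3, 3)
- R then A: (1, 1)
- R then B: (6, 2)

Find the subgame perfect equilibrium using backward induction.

P1 plays R, P2 plays A after L and B after R; Payoff (6, 2)

Work:
Backward induction:
After L: P2 chooses A → P1 gets 3
After R: P2 chooses B → P1 gets 6
P1 chooses R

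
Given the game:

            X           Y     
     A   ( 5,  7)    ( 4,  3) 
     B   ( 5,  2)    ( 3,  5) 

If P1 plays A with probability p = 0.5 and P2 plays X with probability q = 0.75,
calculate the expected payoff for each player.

E[P1] = 4.625, E[P2] = 4.375

Work:
E[P1] = p·q·π₁(A,X) + p·(1-q)·π₁(A,Y) + (1-p)·q·π₁(B,X) + (1-p)·(1-q)·π₁(B,Y)
= 0.5·0.75·5 + 0.5·0.25·4 + 0.5·0.75·5 + 0.5·0.25·3
= 4.625

E[P2] = 4.375 (similar calculation)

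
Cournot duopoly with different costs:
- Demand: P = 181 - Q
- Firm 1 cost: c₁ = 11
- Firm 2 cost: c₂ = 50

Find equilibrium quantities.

q₁* = 69.67, q₂* = 30.67

Work:
Reaction: q₁ = (181 - 11 - q₂)/2
Reaction: q₂ = (181 - 50 - q₁)/2
Solve simultaneously:
q₁* = (181 - 2×11 + 50)/3 = 69.67
q₂* = (181 - 2×50 + 11)/3 = 30.67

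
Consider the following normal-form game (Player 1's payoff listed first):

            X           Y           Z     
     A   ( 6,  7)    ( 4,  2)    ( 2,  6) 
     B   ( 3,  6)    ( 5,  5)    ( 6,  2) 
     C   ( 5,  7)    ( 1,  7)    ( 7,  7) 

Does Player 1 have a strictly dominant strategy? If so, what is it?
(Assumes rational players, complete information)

No strictly dominant strategy exists for Player 1

Work:
A strategy strictly dominates another if it gives a strictly higher payoff against every opponent action. Compare each pair of P1's strategies column-by-column:
  A vs B: [6 vs 3, 4 vs 5, 2 vs 6] → A does not strictly dominate B (column Y: 4 ≤ 5)
  A vs C: [6 vs 5, 4 vs 1, 2 vs 7] → A does not strictly dominate C (column Z: 2 ≤ 7)
  B vs A: [3 vs 6, 5 vs 4, 6 vs 2] → B does not strictly dominate A (column X: 3 ≤ 6)
  B vs C: [3 vs 5, 5 vs 1, 6 vs 7] → B does not strictly dominate C (column X: 3 ≤ 5)
  C vs A: [5 vs 6, 1 vs 4, 7 vs 2] → C does not strictly dominate A (column X: 5 ≤ 6)
  C vs B: [5 vs 3, 1 vs 5, 7 vs 6] → C does not strictly dominate B (column Y: 1 ≤ 5)
No single strategy strictly dominates all others → no strictly dominant strategy.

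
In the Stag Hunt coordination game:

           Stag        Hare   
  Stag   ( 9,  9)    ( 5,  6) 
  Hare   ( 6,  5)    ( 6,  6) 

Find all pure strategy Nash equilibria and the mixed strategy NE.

Pure NE: (Stag, Stag) and (Hare, Hare); Mixed NE: p = 0.25, q = 0.25

Work:
Check pure NE:
(Stag, Stag): (9, 9) - no unilateral deviation beneficial
(Hare, Hare): (6, 6) - no unilateral deviation beneficial
Mixed NE: P1 plays Stag with p = 0.25, P2 plays Stag with q = 0.25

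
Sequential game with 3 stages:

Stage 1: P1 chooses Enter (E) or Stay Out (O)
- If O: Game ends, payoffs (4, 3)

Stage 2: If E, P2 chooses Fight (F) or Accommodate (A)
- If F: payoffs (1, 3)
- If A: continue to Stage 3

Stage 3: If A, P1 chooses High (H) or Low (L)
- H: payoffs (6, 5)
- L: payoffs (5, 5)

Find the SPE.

SPE: (E, A, H); Outcome (6, 5)

Work:
Stage 3: P1 chooses H (6 vs 5)
Stage 2: P2: F->3, A->5 (anticipating H). Choose A
Stage 1: P1: O->4, E->6 (anticipating A, H). Choose E
SPE path: E -> A -> H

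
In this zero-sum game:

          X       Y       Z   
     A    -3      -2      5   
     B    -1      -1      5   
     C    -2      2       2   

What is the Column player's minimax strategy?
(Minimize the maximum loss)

Column should play X, value = -1

Work:
Column player minimizes Row's maximum payoff:
Column X: max payoff to Row = -1
Column Y: max payoff to Row = 2
Column Z: max payoff to Row = 5
Minimum is -1, achieved by column X.
Minimax strategy: X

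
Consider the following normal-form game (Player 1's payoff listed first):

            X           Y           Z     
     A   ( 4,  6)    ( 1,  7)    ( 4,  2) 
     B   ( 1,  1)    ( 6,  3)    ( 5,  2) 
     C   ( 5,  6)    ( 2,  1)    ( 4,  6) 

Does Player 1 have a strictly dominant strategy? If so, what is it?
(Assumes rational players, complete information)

No strictly dominant strategy exists for Player 1

Work:
A strategy strictly dominates another if it gives a strictly higher payoff against every opponent action. Compare each pair of P1's strategies column-by-column:
  A vs B: [4 vs 1, 1 vs 6, 4 vs 5] → A does not strictly dominate B (column Y: 1 ≤ 6)
  A vs C: [4 vs 5, 1 vs 2, 4 vs 4] → A does not strictly dominate C (column X: 4 ≤ 5)
  B vs A: [1 vs 4, 6 vs 1, 5 vs 4] → B does not strictly dominate A (column X: 1 ≤ 4)
  B vs C: [1 vs 5, 6 vs 2, 5 vs 4] → B does not strictly dominate C (column X: 1 ≤ 5)
  C vs A: [5 vs 4, 2 vs 1, 4 vs 4] → C does not strictly dominate A (column Z: 4 ≤ 4)
  C vs B: [5 vs 1, 2 vs 6, 4 vs 5] → C does not strictly dominate B (column Y: 2 ≤ 6)
No single strategy strictly dominates all others → no strictly dominant strategy.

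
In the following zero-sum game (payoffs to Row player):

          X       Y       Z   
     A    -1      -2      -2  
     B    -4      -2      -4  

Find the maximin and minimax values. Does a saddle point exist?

Maximin = -2, Minimax = -2, Saddle: True

Work:
Row minimums: [-2, -4] → maximin = -2
Column maximums: [-1, -2, -2] → minimax = -2
Saddle point exists! Game value = -2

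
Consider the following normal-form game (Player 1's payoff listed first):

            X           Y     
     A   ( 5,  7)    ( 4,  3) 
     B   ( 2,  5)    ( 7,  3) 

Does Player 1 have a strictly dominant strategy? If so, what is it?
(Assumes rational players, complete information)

No strictly dominant strategy exists for Player 1

Work:
A strategy strictly dominates another if it gives a strictly higher payoff against every opponent action. Compare each pair of P1's strategies column-by-column:
  A vs B: [5 vs 2, 4 vs 7] → A does not strictly dominate B (column Y: 4 ≤ 7)
  B vs A: [2 vs 5, 7 vs 4] → B does not strictly dominate A (column X: 2 ≤ 5)
No single strategy strictly dominates all others → no strictly dominant strategy.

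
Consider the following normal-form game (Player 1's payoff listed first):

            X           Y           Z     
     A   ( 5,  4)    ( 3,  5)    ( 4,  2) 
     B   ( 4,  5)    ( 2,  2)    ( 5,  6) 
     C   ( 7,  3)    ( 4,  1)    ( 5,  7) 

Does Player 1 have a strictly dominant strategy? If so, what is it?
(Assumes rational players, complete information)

No strictly dominant strategy exists for Player 1

Work:
A strategy strictly dominates another if it gives a strictly higher payoff against every opponent action. Compare each pair of P1's strategies column-by-column:
  A vs B: [5 vs 4, 3 vs 2, 4 vs 5] → A does not strictly dominate B (column Z: 4 ≤ 5)
  A vs C: [5 vs 7, 3 vs 4, 4 vs 5] → A does not strictly dominate C (column X: 5 ≤ 7)
  B vs A: [4 vs 5, 2 vs 3, 5 vs 4] → B does not strictly dominate A (column X: 4 ≤ 5)
  B vs C: [4 vs 7, 2 vs 4, 5 vs 5] → B does not strictly dominate C (column X: 4 ≤ 7)
  C vs A: [7 vs 5, 4 vs 3, 5 vs 4] → C strictly dominates A
  C vs B: [7 vs 4, 4 vs 2, 5 vs 5] → C does not strictly dominate B (column Z: 5 ≤ 5)
No single strategy strictly dominates all others → no strictly dominant strategy.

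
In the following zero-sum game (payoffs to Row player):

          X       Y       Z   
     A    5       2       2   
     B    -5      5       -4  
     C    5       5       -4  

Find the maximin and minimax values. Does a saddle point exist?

Maximin = 2, Minimax = 2, Saddle: True

Work:
Row minimums: [2, -5, -4] → maximin = 2
Column maximums: [5, 5, 2] → minimax = 2
Saddle point exists! Game value = 2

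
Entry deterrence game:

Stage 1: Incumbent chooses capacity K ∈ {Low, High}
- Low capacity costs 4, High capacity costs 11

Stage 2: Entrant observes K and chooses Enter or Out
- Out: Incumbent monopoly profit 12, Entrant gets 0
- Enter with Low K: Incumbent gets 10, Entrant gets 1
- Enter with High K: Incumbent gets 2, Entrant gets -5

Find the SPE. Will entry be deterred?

SPE: (Low, Enter|Low, Out|High); Entry not deterred. Incumbent net profit = 6, Entrant gets 1

Work:
After Low K: Entrant enters (1 > 0)
After High K: Entrant stays out (-5 < 0)
Incumbent: Low → 10−4=6, High → 12−11=1
Incumbent chooses Low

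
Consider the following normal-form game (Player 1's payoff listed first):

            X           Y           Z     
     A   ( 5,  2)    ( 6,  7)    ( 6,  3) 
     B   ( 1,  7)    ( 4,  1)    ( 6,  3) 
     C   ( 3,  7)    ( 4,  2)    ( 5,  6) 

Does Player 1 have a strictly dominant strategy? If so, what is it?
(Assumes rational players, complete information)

No strictly dominant strategy exists for Player 1

Work:
A strategy strictly dominates another if it gives a strictly higher payoff against every opponent action. Compare each pair of P1's strategies column-by-column:
  A vs B: [5 vs 1, 6 vs 4, 6 vs 6] → A does not strictly dominate B (column Z: 6 ≤ 6)
  A vs C: [5 vs 3, 6 vs 4, 6 vs 5] → A strictly dominates C
  B vs A: [1 vs 5, 4 vs 6, 6 vs 6] → B does not strictly dominate A (column X: 1 ≤ 5)
  B vs C: [1 vs 3, 4 vs 4, 6 vs 5] → B does not strictly dominate C (column X: 1 ≤ 3)
  C vs A: [3 vs 5, 4 vs 6, 5 vs 6] → C does not strictly dominate A (column X: 3 ≤ 5)
  C vs B: [3 vs 1, 4 vs 4, 5 vs 6] → C does not strictly dominate B (column Y: 4 ≤ 4)
No single strategy strictly dominates all others → no strictly dominant strategy.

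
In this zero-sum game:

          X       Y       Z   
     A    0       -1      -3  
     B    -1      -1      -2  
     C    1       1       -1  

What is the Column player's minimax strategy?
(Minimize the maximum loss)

Column should play Z, value = -1

Work:
Column player minimizes Row's maximum payoff:
Column X: max payoff to Row = 1
Column Y: max payoff to Row = 1
Column Z: max payoff to Row = -1
Minimum is -1, achieved by column Z.
Minimax strategy: Z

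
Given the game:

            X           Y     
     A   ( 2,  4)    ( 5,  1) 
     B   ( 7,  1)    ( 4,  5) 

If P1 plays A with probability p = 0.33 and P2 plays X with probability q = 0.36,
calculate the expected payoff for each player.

E[P1] = 4.6972, E[P2] = 3.0716

Work:
E[P1] = p·q·π₁(A,X) + p·(1-q)·π₁(A,Y) + (1-p)·q·π₁(B,X) + (1-p)·(1-q)·π₁(B,Y)
= 0.33·0.36·2 + 0.33·0.64·5 + 0.67·0.36·7 + 0.67·0.64·4
= 4.6972

E[P2] = 3.0716 (similar calculation)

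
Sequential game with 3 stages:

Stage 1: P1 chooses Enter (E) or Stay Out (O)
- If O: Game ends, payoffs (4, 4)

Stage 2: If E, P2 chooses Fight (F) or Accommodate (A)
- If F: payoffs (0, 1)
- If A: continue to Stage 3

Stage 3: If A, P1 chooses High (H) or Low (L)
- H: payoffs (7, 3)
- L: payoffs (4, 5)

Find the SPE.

SPE: (E, A, H); Outcome (7, 3)

Work:
Stage 3: P1 chooses H (7 vs 4)
Stage 2: P2: F->1, A->3 (anticipating H). Choose A
Stage 1: P1: O->4, E->7 (anticipating A, H). Choose E
SPE path: E -> A -> H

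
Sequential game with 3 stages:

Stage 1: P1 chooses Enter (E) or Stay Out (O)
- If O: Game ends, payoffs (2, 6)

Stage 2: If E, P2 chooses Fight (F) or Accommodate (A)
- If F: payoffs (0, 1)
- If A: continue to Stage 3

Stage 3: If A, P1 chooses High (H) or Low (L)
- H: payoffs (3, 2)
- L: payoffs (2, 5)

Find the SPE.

SPE: (E, A, H); Outcome (3, 2)

Work:
Stage 3: P1 chooses H (3 vs 2)
Stage 2: P2: F->1, A->2 (anticipating H). Choose A
Stage 1: P1: O->2, E->3 (anticipating A, H). Choose E
SPE path: E -> A -> H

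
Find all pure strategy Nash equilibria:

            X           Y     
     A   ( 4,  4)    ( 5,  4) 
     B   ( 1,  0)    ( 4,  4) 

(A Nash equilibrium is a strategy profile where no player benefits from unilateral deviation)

Nash equilibrium: (A, X), (A, Y)

Work:
Best responses:
  P1 vs X: payoffs [4, 1] → best response A (payoff 4)
  P1 vs Y: payoffs [5, 4] → best response A (payoff 5)
  P2 vs A: payoffs [4, 4] → best response X/Y (payoff 4)
  P2 vs B: payoffs [0, 4] → best response Y (payoff 4)
Mutual best responses: (A,X), (A,Y) → Nash equilibria.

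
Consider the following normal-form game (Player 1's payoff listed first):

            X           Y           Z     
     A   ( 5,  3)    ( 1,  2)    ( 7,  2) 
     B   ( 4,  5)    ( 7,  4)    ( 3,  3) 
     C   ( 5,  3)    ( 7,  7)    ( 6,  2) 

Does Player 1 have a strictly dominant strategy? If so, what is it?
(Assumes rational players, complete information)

No strictly dominant strategy exists for Player 1

Work:
A strategy strictly dominates another if it gives a strictly higher payoff against every opponent action. Compare each pair of P1's strategies column-by-column:
  A vs B: [5 vs 4, 1 vs 7, 7 vs 3] → A does not strictly dominate B (column Y: 1 ≤ 7)
  A vs C: [5 vs 5, 1 vs 7, 7 vs 6] → A does not strictly dominate C (column X: 5 ≤ 5)
  B vs A: [4 vs 5, 7 vs 1, 3 vs 7] → B does not strictly dominate A (column X: 4 ≤ 5)
  B vs C: [4 vs 5, 7 vs 7, 3 vs 6] → B does not strictly dominate C (column X: 4 ≤ 5)
  C vs A: [5 vs 5, 7 vs 1, 6 vs 7] → C does not strictly dominate A (column X: 5 ≤ 5)
  C vs B: [5 vs 4, 7 vs 7, 6 vs 3] → C does not strictly dominate B (column Y: 7 ≤ 7)
No single strategy strictly dominates all others → no strictly dominant strategy.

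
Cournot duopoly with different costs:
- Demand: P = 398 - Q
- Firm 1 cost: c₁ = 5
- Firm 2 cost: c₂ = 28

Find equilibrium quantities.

q₁* = 138.67, q₂* = 115.67

Work:
Reaction: q₁ = (398 - 5 - q₂)/2
Reaction: q₂ = (398 - 28 - q₁)/2
Solve simultaneously:
q₁* = (398 - 2×5 + 28)/3 = 138.67
q₂* = (398 - 2×28 + 5)/3 = 115.67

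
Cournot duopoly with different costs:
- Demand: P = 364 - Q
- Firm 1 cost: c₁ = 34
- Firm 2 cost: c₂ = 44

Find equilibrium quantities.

q₁* = 113.33, q₂* = 103.33

Work:
Reaction: q₁ = (364 - 34 - q₂)/2
Reaction: q₂ = (364 - 44 - q₁)/2
Solve simultaneously:
q₁* = (364 - 2×34 + 44)/3 = 113.33
q₂* = (364 - 2×44 + 34)/3 = 103.33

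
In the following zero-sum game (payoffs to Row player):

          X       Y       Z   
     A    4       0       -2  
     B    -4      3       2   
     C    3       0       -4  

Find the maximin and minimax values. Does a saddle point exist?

Maximin = -2, Minimax = 2, Saddle: False

Work:
Row minimums: [-2, -4, -4] → maximin = -2
Column maximums: [4, 3, 2] → minimax = 2
No saddle point (maximin ≠ minimax). Mixed strategy needed.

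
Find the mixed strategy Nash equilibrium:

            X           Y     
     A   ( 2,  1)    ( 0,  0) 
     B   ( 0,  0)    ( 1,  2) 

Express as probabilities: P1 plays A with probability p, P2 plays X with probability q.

p = 0.6667, q = 0.3333

Work:
Find probabilities that make opponent indifferent:
P2 chooses q to make P1 indifferent between A and B
P1 chooses p to make P2 indifferent between X and Y
Mixed NE: P1 plays (A: 0.6667, B: 0.3333), P2 plays (X: 0.3333, Y: 0.6667)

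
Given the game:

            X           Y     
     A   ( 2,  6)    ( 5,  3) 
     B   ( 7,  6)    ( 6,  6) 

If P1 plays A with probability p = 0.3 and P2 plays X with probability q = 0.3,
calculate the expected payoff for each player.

E[P1] = 5.64, E[P2] = 5.37

Work:
E[P1] = p·q·π₁(A,X) + p·(1-q)·π₁(A,Y) + (1-p)·q·π₁(B,X) + (1-p)·(1-q)·π₁(B,Y)
= 0.3·0.3·2 + 0.3·0.7·5 + 0.7·0.3·7 + 0.7·0.7·6
= 5.64

E[P2] = 5.37 (similar calculation)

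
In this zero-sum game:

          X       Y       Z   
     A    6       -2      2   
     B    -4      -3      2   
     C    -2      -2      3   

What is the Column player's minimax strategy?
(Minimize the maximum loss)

Column should play Y, value = -2

Work:
Column player minimizes Row's maximum payoff:
Column X: max payoff to Row = 6
Column Y: max payoff to Row = -2
Column Z: max payoff to Row = 3
Minimum is -2, achieved by column Y.
Minimax strategy: Y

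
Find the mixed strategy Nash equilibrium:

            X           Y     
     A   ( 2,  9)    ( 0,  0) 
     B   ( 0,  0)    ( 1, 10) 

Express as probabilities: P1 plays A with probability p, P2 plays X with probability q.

p = 0.5263, q = 0.3333

Work:
Find probabilities that make opponent indifferent:
P2 chooses q to make P1 indifferent between A and B
P1 chooses p to make P2 indifferent between X and Y
Mixed NE: P1 plays (A: 0.5263, B: 0.4737), P2 plays (X: 0.3333, Y: 0.6667)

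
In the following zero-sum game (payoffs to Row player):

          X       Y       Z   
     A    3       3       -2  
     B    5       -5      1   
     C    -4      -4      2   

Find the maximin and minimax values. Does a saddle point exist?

Maximin = -2, Minimax = 2, Saddle: False

Work:
Row minimums: [-2, -5, -4] → maximin = -2
Column maximums: [5, 3, 2] → minimax = 2
No saddle point (maximin ≠ minimax). Mixed strategy needed.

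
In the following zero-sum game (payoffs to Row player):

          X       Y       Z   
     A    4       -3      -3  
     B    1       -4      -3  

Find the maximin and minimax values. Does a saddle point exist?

Maximin = -3, Minimax = -3, Saddle: True

Work:
Row minimums: [-3, -4] → maximin = -3
Column maximums: [4, -3, -3] → minimax = -3
Saddle point exists! Game value = -3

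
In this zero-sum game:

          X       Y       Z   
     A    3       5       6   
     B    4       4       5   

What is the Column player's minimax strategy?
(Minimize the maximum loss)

Column should play X, value = 4

Work:
Column player minimizes Row's maximum payoff:
Column X: max payoff to Row = 4
Column Y: max payoff to Row = 5
Column Z: max payoff to Row = 6
Minimum is 4, achieved by column X.
Minimax strategy: X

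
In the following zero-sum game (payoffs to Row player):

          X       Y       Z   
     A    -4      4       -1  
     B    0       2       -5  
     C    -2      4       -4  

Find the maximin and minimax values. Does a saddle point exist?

Maximin = -4, Minimax = -1, Saddle: False

Work:
Row minimums: [-4, -5, -4] → maximin = -4
Column maximums: [0, 4, -1] → minimax = -1
No saddle point (maximin ≠ minimax). Mixed strategy needed.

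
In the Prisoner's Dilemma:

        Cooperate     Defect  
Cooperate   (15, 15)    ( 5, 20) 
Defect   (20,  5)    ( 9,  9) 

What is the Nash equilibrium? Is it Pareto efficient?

(Defect, Defect) is NE; not Pareto efficient

Work:
Defect dominates Cooperate for both players:
If P2 cooperates: Defect (20) > Cooperate (15)
If P2 defects: Defect (9) > Cooperate (5)
NE: (Defect, Defect) with payoff (9, 9)
But (Cooperate, Cooperate) = (15, 15) Pareto dominates (9, 9)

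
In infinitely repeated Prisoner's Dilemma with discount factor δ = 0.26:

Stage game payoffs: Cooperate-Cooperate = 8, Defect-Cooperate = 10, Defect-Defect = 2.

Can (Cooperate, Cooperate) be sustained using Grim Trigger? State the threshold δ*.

δ* = 0.25; since δ = 0.26 ≥ 0.25, cooperation can be sustained

Work:
For Grim Trigger:
Cooperate forever: 8/(1-δ)
Defect then punished: 10 + 2·δ/(1-δ)
Need: 8/(1-δ) ≥ 10 + 2·δ/(1-δ)
Solving: δ ≥ (T-R)/(T-P) = (10-8)/(10-2) = 0.25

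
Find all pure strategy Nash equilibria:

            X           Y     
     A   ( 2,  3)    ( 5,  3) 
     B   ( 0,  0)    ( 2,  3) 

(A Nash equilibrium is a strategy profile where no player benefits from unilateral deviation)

Nash equilibrium: (A, X), (A, Y)

Work:
Best responses:
  P1 vs X: payoffs [2, 0] → best response A (payoff 2)
  P1 vs Y: payoffs [5, 2] → best response A (payoff 5)
  P2 vs A: payoffs [3, 3] → best response X/Y (payoff 3)
  P2 vs B: payoffs [0, 3] → best response Y (payoff 3)
Mutual best responses: (A,X), (A,Y) → Nash equilibria.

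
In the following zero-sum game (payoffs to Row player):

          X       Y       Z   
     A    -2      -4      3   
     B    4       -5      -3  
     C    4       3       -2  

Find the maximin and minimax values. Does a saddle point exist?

Maximin = -2, Minimax = 3, Saddle: False

Work:
Row minimums: [-4, -5, -2] → maximin = -2
Column maximums: [4, 3, 3] → minimax = 3
No saddle point (maximin ≠ minimax). Mixed strategy needed.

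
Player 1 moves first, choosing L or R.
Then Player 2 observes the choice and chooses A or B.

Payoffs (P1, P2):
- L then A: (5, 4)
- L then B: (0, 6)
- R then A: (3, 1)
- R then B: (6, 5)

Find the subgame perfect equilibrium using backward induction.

P1 plays R, P2 plays B after L and B after R; Payoff (6, 5)

Work:
Backward induction:
After L: P2 chooses B → P1 gets 0
After R: P2 chooses B → P1 gets 6
P1 chooses R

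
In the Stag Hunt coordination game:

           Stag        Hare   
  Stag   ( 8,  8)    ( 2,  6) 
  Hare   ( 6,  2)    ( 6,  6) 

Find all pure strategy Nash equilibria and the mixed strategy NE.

Pure NE: (Stag, Stag) and (Hare, Hare); Mixed NE: p = 0.6667, q = 0.6667

Work:
Check pure NE:
(Stag, Stag): (8, 8) - no unilateral deviation beneficial
(Hare, Hare): (6, 6) - no unilateral deviation beneficial
Mixed NE: P1 plays Stag with p = 0.6667, P2 plays Stag with q = 0.6667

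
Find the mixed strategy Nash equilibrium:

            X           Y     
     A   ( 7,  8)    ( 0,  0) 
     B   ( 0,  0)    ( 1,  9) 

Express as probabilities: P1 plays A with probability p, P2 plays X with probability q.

p = 0.5294, q = 0.125

Work:
Find probabilities that make opponent indifferent:
P2 chooses q to make P1 indifferent between A and B
P1 chooses p to make P2 indifferent between X and Y
Mixed NE: P1 plays (A: 0.5294, B: 0.4706), P2 plays (X: 0.125, Y: 0.875)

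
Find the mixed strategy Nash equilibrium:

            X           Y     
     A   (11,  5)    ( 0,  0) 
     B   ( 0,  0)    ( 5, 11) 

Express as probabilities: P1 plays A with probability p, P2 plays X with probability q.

p = 0.6875, q = 0.3125

Work:
Find probabilities that make opponent indifferent:
P2 chooses q to make P1 indifferent between A and B
P1 chooses p to make P2 indifferent between X and Y
Mixed NE: P1 plays (A: 0.6875, B: 0.3125), P2 plays (X: 0.3125, Y: 0.6875)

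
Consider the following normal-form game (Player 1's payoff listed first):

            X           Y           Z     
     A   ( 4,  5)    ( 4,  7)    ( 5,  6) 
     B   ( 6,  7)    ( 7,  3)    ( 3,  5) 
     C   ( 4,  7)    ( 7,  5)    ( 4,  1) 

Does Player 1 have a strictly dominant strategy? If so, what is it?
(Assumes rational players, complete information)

No strictly dominant strategy exists for Player 1

Work:
A strategy strictly dominates another if it gives a strictly higher payoff against every opponent action. Compare each pair of P1's strategies column-by-column:
  A vs B: [4 vs 6, 4 vs 7, 5 vs 3] → A does not strictly dominate B (column X: 4 ≤ 6)
  A vs C: [4 vs 4, 4 vs 7, 5 vs 4] → A does not strictly dominate C (column X: 4 ≤ 4)
  B vs A: [6 vs 4, 7 vs 4, 3 vs 5] → B does not strictly dominate A (column Z: 3 ≤ 5)
  B vs C: [6 vs 4, 7 vs 7, 3 vs 4] → B does not strictly dominate C (column Y: 7 ≤ 7)
  C vs A: [4 vs 4, 7 vs 4, 4 vs 5] → C does not strictly dominate A (column X: 4 ≤ 4)
  C vs B: [4 vs 6, 7 vs 7, 4 vs 3] → C does not strictly dominate B (column X: 4 ≤ 6)
No single strategy strictly dominates all others → no strictly dominant strategy.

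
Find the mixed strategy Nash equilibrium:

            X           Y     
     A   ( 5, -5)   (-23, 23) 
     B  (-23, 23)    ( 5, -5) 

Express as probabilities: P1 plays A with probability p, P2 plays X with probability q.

p = 0.5, q = 0.5

Work:
Find probabilities that make opponent indifferent:
P2 chooses q to make P1 indifferent between A and B
P1 chooses p to make P2 indifferent between X and Y
Mixed NE: P1 plays (A: 0.5, B: 0.5), P2 plays (X: 0.5, Y: 0.5)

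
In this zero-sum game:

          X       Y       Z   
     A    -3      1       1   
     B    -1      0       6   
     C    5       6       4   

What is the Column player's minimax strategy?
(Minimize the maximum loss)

Column should play X, value = 5

Work:
Column player minimizes Row's maximum payoff:
Column X: max payoff to Row = 5
Column Y: max payoff to Row = 6
Column Z: max payoff to Row = 6
Minimum is 5, achieved by column X.
Minimax strategy: X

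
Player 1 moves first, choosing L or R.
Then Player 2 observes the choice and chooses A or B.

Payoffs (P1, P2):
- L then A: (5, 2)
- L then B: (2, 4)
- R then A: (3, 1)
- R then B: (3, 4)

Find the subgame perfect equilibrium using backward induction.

P1 plays R, P2 plays B after L and B after R; Payoff (3, 4)

Work:
Backward induction:
After L: P2 chooses B → P1 gets 2
After R: P2 chooses B → P1 gets 3
P1 chooses R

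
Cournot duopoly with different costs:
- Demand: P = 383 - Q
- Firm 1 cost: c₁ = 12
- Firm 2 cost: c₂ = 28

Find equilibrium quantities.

q₁* = 129.0, q₂* = 113.0

Work:
Reaction: q₁ = (383 - 12 - q₂)/2
Reaction: q₂ = (383 - 28 - q₁)/2
Solve simultaneously:
q₁* = (383 - 2×12 + 28)/3 = 129.0
q₂* = (383 - 2×28 + 12)/3 = 113.0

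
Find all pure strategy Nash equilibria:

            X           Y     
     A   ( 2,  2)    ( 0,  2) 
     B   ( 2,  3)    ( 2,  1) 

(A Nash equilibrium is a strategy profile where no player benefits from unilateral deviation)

Nash equilibrium: (A, X), (B, X)

Work:
Best responses:
  P1 vs X: payoffs [2, 2] → best response A/B (payoff 2)
  P1 vs Y: payoffs [0, 2] → best response B (payoff 2)
  P2 vs A: payoffs [2, 2] → best response X/Y (payoff 2)
  P2 vs B: payoffs [3, 1] → best response X (payoff 3)
Mutual best responses: (A,X), (B,X) → Nash equilibria.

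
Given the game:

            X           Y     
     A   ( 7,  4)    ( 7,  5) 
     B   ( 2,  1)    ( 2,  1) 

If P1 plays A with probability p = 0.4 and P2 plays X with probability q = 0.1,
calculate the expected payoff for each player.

E[P1] = 4.0, E[P2] = 2.56

Work:
E[P1] = p·q·π₁(A,X) + p·(1-q)·π₁(A,Y) + (1-p)·q·π₁(B,X) + (1-p)·(1-q)·π₁(B,Y)
= 0.4·0.1·7 + 0.4·0.9·7 + 0.6·0.1·2 + 0.6·0.9·2
= 4.0

E[P2] = 2.56 (similar calculation)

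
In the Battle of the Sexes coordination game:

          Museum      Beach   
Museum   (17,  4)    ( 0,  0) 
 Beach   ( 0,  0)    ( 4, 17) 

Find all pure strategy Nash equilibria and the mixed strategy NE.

Pure NE: (Museum, Museum) and (Beach, Beach); Mixed NE: p = 0.8095, q = 0.1905

Work:
Check pure NE:
(Museum, Museum): (17, 4) - no unilateral deviation beneficial
(Beach, Beach): (4, 17) - no unilateral deviation beneficial
Mixed NE: P1 plays Museum with p = 0.8095, P2 plays Museum with q = 0.1905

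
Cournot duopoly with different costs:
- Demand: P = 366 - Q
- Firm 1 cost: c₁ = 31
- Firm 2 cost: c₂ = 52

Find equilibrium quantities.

q₁* = 118.67, q₂* = 97.67

Work:
Reaction: q₁ = (366 - 31 - q₂)/2
Reaction: q₂ = (366 - 52 - q₁)/2
Solve simultaneously:
q₁* = (366 - 2×31 + 52)/3 = 118.67
q₂* = (366 - 2×52 + 31)/3 = 97.67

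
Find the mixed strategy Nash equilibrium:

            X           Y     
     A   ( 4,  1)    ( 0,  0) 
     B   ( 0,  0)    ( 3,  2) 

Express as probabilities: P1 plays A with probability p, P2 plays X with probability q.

p = 0.6667, q = 0.4286

Work:
Find probabilities that make opponent indifferent:
P2 chooses q to make P1 indifferent between A and B
P1 chooses p to make P2 indifferent between X and Y
Mixed NE: P1 plays (A: 0.6667, B: 0.3333), P2 plays (X: 0.4286, Y: 0.5714)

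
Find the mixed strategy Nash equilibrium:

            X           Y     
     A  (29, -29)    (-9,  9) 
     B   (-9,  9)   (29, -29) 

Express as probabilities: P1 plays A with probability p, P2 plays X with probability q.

p = 0.5, q = 0.5

Work:
Find probabilities that make opponent indifferent:
P2 chooses q to make P1 indifferent between A and B
P1 chooses p to make P2 indifferent between X and Y
Mixed NE: P1 plays (A: 0.5, B: 0.5), P2 plays (X: 0.5, Y: 0.5)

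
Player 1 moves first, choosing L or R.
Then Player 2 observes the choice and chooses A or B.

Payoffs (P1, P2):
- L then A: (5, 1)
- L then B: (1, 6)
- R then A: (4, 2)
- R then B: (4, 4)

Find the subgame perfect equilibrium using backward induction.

P1 plays R, P2 plays B after L and B after R; Payoff (4, 4)

Work:
Backward induction:
After L: P2 chooses B → P1 gets 1
After R: P2 chooses B → P1 gets 4
P1 chooses R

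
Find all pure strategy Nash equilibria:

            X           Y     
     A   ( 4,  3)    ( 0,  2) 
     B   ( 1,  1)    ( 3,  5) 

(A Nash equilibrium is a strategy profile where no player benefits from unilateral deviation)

Nash equilibrium: (A, X), (B, Y)

Work:
Best responses:
  P1 vs X: payoffs [4, 1] → best response A (payoff 4)
  P1 vs Y: payoffs [0, 3] → best response B (payoff 3)
  P2 vs A: payoffs [3, 2] → best response X (payoff 3)
  P2 vs B: payoffs [1, 5] → best response Y (payoff 5)
Mutual best responses: (A,X), (B,Y) → Nash equilibria.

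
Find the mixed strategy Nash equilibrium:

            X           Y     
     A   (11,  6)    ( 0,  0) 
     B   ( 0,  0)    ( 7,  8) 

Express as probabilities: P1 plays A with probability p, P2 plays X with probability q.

p = 0.5714, q = 0.3889

Work:
Find probabilities that make opponent indifferent:
P2 chooses q to make P1 indifferent between A and B
P1 chooses p to make P2 indifferent between X and Y
Mixed NE: P1 plays (A: 0.5714, B: 0.4286), P2 plays (X: 0.3889, Y: 0.6111)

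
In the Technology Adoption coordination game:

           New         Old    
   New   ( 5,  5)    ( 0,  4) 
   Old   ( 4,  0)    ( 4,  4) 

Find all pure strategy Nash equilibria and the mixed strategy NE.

Pure NE: (New, New) and (Old, Old); Mixed NE: p = 0.8, q = 0.8

Work:
Check pure NE:
(New, New): (5, 5) - no unilateral deviation beneficial
(Old, Old): (4, 4) - no unilateral deviation beneficial
Mixed NE: P1 plays New with p = 0.8, P2 plays New with q = 0.8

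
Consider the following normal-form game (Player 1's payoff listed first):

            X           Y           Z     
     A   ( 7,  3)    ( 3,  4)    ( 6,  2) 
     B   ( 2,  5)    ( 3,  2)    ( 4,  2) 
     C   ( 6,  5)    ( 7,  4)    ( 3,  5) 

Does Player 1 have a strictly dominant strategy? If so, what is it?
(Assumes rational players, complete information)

No strictly dominant strategy exists for Player 1

Work:
A strategy strictly dominates another if it gives a strictly higher payoff against every opponent action. Compare each pair of P1's strategies column-by-column:
  A vs B: [7 vs 2, 3 vs 3, 6 vs 4] → A does not strictly dominate B (column Y: 3 ≤ 3)
  A vs C: [7 vs 6, 3 vs 7, 6 vs 3] → A does not strictly dominate C (column Y: 3 ≤ 7)
  B vs A: [2 vs 7, 3 vs 3, 4 vs 6] → B does not strictly dominate A (column X: 2 ≤ 7)
  B vs C: [2 vs 6, 3 vs 7, 4 vs 3] → B does not strictly dominate C (column X: 2 ≤ 6)
  C vs A: [6 vs 7, 7 vs 3, 3 vs 6] → C does not strictly dominate A (column X: 6 ≤ 7)
  C vs B: [6 vs 2, 7 vs 3, 3 vs 4] → C does not strictly dominate B (column Z: 3 ≤ 4)
No single strategy strictly dominates all others → no strictly dominant strategy.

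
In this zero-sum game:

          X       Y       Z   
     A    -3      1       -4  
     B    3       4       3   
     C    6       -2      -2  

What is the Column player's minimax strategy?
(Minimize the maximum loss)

Column should play Z, value = 3

Work:
Column player minimizes Row's maximum payoff:
Column X: max payoff to Row = 6
Column Y: max payoff to Row = 4
Column Z: max payoff to Row = 3
Minimum is 3, achieved by column Z.
Minimax strategy: Z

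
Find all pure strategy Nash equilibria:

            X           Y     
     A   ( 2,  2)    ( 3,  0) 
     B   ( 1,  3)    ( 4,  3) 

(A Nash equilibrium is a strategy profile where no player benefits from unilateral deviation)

Nash equilibrium: (A, X), (B, Y)

Work:
Best responses:
  P1 vs X: payoffs [2, 1] → best response A (payoff 2)
  P1 vs Y: payoffs [3, 4] → best response B (payoff 4)
  P2 vs A: payoffs [2, 0] → best response X (payoff 2)
  P2 vs B: payoffs [3, 3] → best response X/Y (payoff 3)
Mutual best responses: (A,X), (B,Y) → Nash equilibria.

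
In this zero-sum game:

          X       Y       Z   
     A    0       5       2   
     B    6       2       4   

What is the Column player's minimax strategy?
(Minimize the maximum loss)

Column should play Z, value = 4

Work:
Column player minimizes Row's maximum payoff:
Column X: max payoff to Row = 6
Column Y: max payoff to Row = 5
Column Z: max payoff to Row = 4
Minimum is 4, achieved by column Z.
Minimax strategy: Z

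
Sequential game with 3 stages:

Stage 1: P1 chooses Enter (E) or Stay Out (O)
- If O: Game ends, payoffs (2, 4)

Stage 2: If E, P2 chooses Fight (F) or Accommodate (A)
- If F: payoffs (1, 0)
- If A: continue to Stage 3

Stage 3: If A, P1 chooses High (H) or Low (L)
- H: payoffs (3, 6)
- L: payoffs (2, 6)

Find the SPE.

SPE: (E, A, H); Outcome (3, 6)

Work:
Stage 3: P1 chooses H (3 vs 2)
Stage 2: P2: F->0, A->6 (anticipating H). Choose A
Stage 1: P1: O->2, E->3 (anticipating A, H). Choose E
SPE path: E -> A -> H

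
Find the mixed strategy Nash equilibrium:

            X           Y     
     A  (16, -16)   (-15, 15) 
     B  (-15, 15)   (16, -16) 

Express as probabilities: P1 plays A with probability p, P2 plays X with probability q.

p = 0.5, q = 0.5

Work:
Find probabilities that make opponent indifferent:
P2 chooses q to make P1 indifferent between A and B
P1 chooses p to make P2 indifferent between X and Y
Mixed NE: P1 plays (A: 0.5, B: 0.5), P2 plays (X: 0.5, Y: 0.5)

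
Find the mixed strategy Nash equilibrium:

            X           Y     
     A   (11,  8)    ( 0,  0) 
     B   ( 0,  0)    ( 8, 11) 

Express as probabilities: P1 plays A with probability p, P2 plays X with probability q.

p = 0.5789, q = 0.4211

Work:
Find probabilities that make opponent indifferent:
P2 chooses q to make P1 indifferent between A and B
P1 chooses p to make P2 indifferent between X and Y
Mixed NE: P1 plays (A: 0.5789, B: 0.4211), P2 plays (X: 0.4211, Y: 0.5789)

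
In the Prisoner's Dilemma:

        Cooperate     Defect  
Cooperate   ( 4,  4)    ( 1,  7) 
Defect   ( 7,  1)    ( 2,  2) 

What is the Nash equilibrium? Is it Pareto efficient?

(Defect, Defect) is NE; not Pareto efficient

Work:
Defect dominates Cooperate for both players:
If P2 cooperates: Defect (7) > Cooperate (4)
If P2 defects: Defect (2) > Cooperate (1)
NE: (Defect, Defect) with payoff (2, 2)
But (Cooperate, Cooperate) = (4, 4) Pareto dominates (2, 2)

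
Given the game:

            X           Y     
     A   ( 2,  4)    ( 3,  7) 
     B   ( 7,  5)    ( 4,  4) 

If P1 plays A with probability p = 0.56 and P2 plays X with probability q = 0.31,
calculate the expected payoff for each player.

E[P1] = 3.6756, E[P2] = 5.2956

Work:
E[P1] = p·q·π₁(A,X) + p·(1-q)·π₁(A,Y) + (1-p)·q·π₁(B,X) + (1-p)·(1-q)·π₁(B,Y)
= 0.56·0.31·2 + 0.56·0.69·3 + 0.44·0.31·7 + 0.44·0.69·4
= 3.6756

E[P2] = 5.2956 (similar calculation)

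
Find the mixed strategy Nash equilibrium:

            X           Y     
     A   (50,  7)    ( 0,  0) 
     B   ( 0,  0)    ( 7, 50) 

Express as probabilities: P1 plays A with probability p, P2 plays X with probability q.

p = 0.8772, q = 0.1228

Work:
Find probabilities that make opponent indifferent:
P2 chooses q to make P1 indifferent between A and B
P1 chooses p to make P2 indifferent between X and Y
Mixed NE: P1 plays (A: 0.8772, B: 0.1228), P2 plays (X: 0.1228, Y: 0.8772)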